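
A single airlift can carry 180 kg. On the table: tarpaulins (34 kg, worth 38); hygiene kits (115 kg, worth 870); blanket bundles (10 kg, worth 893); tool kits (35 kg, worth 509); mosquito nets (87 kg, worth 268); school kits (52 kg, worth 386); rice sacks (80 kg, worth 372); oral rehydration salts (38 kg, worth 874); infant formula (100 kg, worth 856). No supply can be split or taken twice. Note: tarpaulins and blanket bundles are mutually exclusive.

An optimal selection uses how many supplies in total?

Optimal total is 2662.
blanket bundles + tool kits + school kits + oral rehydration salts hits 2662 at 135 kg.
Every optimal selection uses 4 supplies.

4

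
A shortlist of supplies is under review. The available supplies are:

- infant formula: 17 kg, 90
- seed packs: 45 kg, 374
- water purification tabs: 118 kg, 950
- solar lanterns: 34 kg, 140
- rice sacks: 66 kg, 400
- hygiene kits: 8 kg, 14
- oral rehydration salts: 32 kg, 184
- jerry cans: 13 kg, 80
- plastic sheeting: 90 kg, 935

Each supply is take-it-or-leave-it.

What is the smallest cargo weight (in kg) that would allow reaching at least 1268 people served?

135

Look for the lowest-cargo combination reaching 1268.
seed packs + plastic sheeting reaches 1309 using 135 kg.
No combination under 135 kg hits 1268.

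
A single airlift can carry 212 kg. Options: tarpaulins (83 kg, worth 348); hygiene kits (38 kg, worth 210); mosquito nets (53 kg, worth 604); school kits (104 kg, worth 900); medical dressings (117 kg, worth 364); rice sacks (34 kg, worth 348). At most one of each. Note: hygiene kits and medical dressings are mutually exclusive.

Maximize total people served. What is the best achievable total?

Taking mosquito nets + school kits + rice sacks: 191 kg used, 1852 in people served.
Nothing else feasible within 212 kg beats 1852.

1852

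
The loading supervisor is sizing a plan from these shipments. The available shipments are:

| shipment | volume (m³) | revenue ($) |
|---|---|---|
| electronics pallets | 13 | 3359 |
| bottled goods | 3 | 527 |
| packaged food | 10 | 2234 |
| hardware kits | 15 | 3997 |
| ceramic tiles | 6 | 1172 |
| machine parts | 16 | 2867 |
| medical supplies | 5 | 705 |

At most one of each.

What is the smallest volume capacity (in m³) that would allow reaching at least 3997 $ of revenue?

Need the lightest bundle worth ≥ 3997.
hardware kits reaches 3997 using 15 m³.
Below 15 m³ the best achievable stays under 3997.

15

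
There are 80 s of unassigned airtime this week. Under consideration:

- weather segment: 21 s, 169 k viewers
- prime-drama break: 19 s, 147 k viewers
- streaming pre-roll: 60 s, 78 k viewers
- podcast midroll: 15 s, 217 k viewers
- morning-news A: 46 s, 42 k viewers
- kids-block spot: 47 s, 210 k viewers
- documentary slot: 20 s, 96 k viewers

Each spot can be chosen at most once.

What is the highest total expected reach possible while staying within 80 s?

629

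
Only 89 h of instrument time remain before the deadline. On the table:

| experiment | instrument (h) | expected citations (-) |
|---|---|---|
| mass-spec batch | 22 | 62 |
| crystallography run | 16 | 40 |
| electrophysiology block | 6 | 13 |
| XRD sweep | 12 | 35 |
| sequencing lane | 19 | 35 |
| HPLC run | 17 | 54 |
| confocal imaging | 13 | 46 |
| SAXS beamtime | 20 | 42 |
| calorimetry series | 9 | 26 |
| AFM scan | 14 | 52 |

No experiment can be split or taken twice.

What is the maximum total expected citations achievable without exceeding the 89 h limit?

275

The ratio ordering already packs tightly: mass-spec batch + XRD sweep + HPLC run + confocal imaging + calorimetry series + AFM scan, 87 h, 275.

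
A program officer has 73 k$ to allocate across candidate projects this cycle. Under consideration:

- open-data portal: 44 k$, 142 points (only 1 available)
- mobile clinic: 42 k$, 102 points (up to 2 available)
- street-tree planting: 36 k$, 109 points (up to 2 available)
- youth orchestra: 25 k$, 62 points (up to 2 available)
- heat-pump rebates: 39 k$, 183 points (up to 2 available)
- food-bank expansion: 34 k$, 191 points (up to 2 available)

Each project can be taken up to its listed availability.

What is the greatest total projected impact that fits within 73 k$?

382

Taking 2×food-bank expansion: 68 k$ used, 382 in projected impact.
That's the maximum — no swap from here does better than 382.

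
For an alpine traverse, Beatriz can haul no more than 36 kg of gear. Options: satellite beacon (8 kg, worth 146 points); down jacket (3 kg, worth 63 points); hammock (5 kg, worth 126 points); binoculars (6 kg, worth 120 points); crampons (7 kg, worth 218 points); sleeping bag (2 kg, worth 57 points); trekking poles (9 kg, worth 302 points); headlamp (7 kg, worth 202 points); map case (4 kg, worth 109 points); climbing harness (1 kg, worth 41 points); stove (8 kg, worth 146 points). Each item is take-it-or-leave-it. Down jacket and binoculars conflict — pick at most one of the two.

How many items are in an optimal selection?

Best achievable utility is 1061.
One optimal bundle: down jacket + hammock + crampons + trekking poles + headlamp + map case + climbing harness (36 kg).
Every optimal selection uses 7 items.

7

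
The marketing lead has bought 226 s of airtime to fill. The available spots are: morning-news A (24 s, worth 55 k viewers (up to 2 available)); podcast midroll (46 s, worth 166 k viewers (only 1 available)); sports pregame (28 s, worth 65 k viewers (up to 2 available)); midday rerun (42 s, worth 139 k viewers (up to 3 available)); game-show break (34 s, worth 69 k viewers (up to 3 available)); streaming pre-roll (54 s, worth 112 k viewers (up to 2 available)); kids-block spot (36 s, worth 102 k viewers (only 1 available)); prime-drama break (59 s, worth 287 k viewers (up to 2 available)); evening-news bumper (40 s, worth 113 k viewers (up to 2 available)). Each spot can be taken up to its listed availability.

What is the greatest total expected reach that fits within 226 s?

Greedy by ratio would take podcast midroll + midday rerun + 2×prime-drama break: 206 s used, total 879.
Dropping podcast midroll frees 46 s; slotting in morning-news A + midday rerun (66 s) lifts the total to 907 at 226 s.

907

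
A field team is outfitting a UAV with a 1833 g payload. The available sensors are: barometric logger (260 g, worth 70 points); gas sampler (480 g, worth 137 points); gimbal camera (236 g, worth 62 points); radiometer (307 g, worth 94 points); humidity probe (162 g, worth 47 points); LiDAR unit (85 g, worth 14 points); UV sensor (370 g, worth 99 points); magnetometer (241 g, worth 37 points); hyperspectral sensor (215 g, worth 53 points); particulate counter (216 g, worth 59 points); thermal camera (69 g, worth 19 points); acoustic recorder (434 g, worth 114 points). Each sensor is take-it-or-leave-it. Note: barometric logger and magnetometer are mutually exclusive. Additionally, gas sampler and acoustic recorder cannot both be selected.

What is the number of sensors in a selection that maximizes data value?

Optimal total is 509.
For example barometric logger + gas sampler + gimbal camera + radiometer + humidity probe + UV sensor achieves it, using 1815 g.
Any selection reaching 509 contains exactly 6 sensors.

6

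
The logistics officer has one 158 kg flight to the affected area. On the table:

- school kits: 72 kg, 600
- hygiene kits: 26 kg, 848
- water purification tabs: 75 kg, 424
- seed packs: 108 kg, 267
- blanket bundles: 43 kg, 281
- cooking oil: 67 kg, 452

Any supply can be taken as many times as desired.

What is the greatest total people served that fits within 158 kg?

5088

The ratio ordering already packs tightly: 6×hygiene kits, 156 kg, 5088.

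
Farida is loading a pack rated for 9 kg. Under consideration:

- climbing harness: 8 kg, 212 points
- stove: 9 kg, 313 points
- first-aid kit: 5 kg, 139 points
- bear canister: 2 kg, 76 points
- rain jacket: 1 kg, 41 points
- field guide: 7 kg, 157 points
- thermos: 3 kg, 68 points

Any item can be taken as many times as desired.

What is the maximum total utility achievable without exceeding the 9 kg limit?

369

Density check — rain jacket 41.00, bear canister 38.00, stove 34.78 are the best per kg.
Best packing: 9×rain jacket — 9 kg, 369 total.
Nothing else within 9 kg beats 369.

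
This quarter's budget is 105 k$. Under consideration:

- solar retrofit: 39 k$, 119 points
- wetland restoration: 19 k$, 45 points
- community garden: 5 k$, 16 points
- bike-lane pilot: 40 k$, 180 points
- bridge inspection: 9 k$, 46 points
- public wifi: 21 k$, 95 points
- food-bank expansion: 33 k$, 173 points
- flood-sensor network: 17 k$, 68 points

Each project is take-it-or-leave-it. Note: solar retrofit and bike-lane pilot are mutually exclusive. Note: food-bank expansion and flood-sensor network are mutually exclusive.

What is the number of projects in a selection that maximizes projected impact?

4

Optimal total is 494.
One optimal bundle: bike-lane pilot + bridge inspection + public wifi + food-bank expansion (103 k$).
Any selection reaching 494 contains exactly 4 projects.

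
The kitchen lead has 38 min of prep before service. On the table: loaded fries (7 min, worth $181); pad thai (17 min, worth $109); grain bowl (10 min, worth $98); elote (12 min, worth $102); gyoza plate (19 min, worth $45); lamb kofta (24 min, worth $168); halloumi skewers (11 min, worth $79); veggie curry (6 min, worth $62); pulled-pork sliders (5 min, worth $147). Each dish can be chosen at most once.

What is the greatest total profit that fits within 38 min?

Filling by ratio: loaded fries + grain bowl + veggie curry + pulled-pork sliders for 488, with 10 min left unused.
Dropping veggie curry frees 6 min; slotting in elote (12 min) lifts the total to 528 at 34 min.

528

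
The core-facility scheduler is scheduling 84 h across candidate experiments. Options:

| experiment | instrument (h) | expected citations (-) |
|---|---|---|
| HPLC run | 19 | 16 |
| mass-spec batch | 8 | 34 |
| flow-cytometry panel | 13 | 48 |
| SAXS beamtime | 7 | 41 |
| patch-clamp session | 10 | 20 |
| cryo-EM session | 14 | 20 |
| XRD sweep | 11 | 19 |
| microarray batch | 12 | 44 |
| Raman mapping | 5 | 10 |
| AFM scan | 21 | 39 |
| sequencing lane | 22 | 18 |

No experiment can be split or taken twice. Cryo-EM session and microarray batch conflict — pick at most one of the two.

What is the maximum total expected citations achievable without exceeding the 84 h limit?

Greedy by ratio would take mass-spec batch + flow-cytometry panel + SAXS beamtime + patch-clamp session + microarray batch + Raman mapping + AFM scan: 76 h used, total 236.
The 5 h tied up in Raman mapping is better spent on XRD sweep — total rises to 245 (82 h).

245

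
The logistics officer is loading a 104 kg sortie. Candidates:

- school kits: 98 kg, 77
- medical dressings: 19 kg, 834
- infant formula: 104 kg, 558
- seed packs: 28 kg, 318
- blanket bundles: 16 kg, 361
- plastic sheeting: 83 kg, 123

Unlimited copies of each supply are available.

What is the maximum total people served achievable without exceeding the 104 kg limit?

4170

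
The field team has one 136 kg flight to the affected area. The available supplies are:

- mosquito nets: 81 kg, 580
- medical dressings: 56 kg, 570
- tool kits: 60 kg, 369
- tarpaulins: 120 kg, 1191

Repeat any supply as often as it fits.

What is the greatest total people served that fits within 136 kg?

1191

By people served per kg: medical dressings 10.18, tarpaulins 9.93, mosquito nets 7.16 lead.
The ratio heuristic lands on 2×medical dressings (1140) but leaves 24 kg idle.
The 112 kg tied up in 2×medical dressings is better spent on tarpaulins — total rises to 1191 (120 kg).
Every other selection either busts 136 kg or fails to beat 1191.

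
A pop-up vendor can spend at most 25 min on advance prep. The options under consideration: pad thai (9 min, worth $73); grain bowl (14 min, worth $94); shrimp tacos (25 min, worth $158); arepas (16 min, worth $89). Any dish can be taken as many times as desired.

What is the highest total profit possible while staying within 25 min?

By profit per min: pad thai 8.11, grain bowl 6.71, shrimp tacos 6.32 lead.
The ratio heuristic lands on 2×pad thai (146) but leaves 7 min idle.
Dropping pad thai frees 9 min; slotting in grain bowl (14 min) lifts the total to 167 at 23 min.

167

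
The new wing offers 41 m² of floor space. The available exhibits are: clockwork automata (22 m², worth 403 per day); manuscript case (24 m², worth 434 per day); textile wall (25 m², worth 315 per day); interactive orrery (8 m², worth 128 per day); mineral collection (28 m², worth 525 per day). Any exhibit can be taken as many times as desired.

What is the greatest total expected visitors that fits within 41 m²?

A density-first pass picks interactive orrery + mineral collection — 653 at 36 m².
Replace mineral collection with manuscript case + interactive orrery: the trade gains 37 net, giving 690 at 40 m².
Nothing else within 41 m² beats 690.

690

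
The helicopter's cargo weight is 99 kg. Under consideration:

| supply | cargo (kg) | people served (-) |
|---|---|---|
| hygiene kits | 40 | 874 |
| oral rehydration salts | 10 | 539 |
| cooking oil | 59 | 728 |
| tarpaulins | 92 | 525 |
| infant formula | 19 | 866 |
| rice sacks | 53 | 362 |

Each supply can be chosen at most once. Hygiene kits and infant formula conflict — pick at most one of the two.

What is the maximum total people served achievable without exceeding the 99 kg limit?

2133

Best packing: oral rehydration salts + cooking oil + infant formula — 88 kg, 2133 total.
Runner-up oral rehydration salts + infant formula + rice sacks tops out at 1767.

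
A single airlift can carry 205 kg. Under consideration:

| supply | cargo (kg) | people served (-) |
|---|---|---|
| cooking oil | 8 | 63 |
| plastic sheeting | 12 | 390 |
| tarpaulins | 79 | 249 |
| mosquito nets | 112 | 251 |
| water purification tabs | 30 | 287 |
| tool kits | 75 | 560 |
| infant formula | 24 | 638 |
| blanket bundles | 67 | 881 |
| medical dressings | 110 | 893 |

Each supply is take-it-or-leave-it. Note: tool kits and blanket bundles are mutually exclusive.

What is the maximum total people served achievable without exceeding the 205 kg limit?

Filling by ratio: cooking oil + plastic sheeting + water purification tabs + infant formula + blanket bundles for 2259, with 64 kg left unused.
The 50 kg tied up in cooking oil and plastic sheeting and water purification tabs is better spent on medical dressings — total rises to 2412 (201 kg).
The closest alternative, cooking oil + plastic sheeting + water purification tabs + infant formula + medical dressings, reaches only 2271.

2412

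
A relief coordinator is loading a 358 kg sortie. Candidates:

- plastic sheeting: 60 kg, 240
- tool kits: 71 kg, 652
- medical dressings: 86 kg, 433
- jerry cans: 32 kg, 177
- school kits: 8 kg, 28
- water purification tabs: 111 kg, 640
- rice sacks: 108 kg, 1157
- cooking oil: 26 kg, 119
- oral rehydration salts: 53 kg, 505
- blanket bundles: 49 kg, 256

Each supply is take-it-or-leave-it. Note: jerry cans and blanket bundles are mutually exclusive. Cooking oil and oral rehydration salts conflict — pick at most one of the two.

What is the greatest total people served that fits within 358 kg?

Taking tool kits + school kits + water purification tabs + rice sacks + oral rehydration salts: 351 kg used, 2982 in people served.

2982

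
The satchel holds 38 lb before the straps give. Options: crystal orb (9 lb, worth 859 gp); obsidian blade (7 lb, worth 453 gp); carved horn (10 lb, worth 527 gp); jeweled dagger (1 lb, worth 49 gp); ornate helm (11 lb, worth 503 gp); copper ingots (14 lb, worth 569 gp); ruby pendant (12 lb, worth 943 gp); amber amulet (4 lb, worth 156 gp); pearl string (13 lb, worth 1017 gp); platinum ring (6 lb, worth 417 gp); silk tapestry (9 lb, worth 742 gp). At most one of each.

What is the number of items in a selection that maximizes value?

5

The maximum value within 38 lb is 3084.
crystal orb + jeweled dagger + pearl string + platinum ring + silk tapestry hits 3084 at 38 lb.
All optima have 5 items.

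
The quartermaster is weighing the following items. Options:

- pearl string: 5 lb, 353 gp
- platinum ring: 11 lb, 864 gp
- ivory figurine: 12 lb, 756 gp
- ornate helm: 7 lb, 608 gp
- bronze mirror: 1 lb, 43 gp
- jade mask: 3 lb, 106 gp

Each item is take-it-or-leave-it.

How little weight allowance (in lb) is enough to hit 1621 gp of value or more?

22

Need the lightest bundle worth ≥ 1621.
platinum ring + ornate helm + bronze mirror + jade mask reaches 1621 using 22 lb.
Below 22 lb the best achievable stays under 1621.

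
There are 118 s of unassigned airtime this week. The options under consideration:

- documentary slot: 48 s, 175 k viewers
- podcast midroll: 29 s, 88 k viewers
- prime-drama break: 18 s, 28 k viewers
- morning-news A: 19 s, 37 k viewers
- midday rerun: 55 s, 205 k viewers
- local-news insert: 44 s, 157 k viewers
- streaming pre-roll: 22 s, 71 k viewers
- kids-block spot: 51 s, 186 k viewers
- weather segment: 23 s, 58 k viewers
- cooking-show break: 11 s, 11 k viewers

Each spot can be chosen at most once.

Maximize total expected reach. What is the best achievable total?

Taking the top-ratio spots first gives midday rerun + kids-block spot + cooking-show break for 402 (117 s).
Replace midday rerun and cooking-show break with local-news insert + streaming pre-roll: the trade gains 12 net, giving 414 at 117 s.
Next best is documentary slot + local-news insert + streaming pre-roll at 403 (114 s) — short by 11.

414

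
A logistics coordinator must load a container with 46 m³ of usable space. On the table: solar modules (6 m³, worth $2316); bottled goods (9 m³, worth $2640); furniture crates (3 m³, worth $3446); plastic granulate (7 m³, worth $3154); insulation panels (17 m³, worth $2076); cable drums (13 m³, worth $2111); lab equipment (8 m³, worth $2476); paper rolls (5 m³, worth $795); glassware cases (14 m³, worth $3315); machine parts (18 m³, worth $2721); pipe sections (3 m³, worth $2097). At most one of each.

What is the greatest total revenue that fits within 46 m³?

17599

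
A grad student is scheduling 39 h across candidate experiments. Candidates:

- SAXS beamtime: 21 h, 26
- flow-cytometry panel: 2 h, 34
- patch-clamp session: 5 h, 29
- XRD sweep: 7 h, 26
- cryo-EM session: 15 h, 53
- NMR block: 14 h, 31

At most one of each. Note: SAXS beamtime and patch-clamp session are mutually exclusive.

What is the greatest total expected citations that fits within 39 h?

By expected citations per h: flow-cytometry panel 17.00, patch-clamp session 5.80, XRD sweep 3.71, cryo-EM session 3.53 lead.
Greedy by ratio would take flow-cytometry panel + patch-clamp session + XRD sweep + cryo-EM session: 29 h used, total 142.
Replace XRD sweep with NMR block: the trade gains 5 net, giving 147 at 36 h.

147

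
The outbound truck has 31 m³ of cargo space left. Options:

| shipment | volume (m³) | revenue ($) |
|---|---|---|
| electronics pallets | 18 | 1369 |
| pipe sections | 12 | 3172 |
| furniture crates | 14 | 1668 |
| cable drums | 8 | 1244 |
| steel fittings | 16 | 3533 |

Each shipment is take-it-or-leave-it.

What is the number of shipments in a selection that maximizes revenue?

2

Best achievable revenue is 6705.
pipe sections + steel fittings hits 6705 at 28 m³.
Every optimal selection uses 2 shipments.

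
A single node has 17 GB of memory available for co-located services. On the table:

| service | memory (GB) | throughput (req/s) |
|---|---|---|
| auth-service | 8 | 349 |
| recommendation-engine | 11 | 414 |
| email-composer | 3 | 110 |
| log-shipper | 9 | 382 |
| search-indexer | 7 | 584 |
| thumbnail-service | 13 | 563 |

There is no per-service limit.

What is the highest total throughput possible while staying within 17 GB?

The ratio ordering already packs tightly: email-composer + 2×search-indexer, 17 GB, 1278.
Nothing else within 17 GB beats 1278.

1278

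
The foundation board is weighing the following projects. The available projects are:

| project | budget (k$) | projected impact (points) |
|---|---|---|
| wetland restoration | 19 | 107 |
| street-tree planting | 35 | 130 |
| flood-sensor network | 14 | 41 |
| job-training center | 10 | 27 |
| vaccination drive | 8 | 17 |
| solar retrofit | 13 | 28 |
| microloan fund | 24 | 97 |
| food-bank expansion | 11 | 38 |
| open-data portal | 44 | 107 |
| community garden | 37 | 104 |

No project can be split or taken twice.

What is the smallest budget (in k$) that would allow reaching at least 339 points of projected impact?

Minimise k$ subject to total projected impact ≥ 339.
Taking wetland restoration + street-tree planting + vaccination drive + microloan fund gives 351 (≥ 339) for 86 k$.
Below 86 k$ the best achievable stays under 339.

86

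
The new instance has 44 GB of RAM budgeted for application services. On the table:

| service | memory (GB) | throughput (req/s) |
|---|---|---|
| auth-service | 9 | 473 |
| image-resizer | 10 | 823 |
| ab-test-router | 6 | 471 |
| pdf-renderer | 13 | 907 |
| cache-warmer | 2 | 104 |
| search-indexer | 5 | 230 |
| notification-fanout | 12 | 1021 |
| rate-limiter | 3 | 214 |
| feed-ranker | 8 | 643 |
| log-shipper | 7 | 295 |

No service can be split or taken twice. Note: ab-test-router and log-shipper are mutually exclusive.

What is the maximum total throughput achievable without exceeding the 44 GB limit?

3436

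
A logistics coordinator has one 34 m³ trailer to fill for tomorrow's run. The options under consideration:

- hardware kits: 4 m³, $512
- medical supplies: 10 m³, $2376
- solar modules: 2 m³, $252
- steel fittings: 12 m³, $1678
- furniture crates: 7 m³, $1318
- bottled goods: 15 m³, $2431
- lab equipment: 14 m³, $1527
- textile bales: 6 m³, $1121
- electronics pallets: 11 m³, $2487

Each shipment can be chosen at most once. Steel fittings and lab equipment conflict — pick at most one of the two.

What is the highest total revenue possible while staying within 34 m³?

7302

By revenue per m³: medical supplies 237.60, electronics pallets 226.09, furniture crates 188.29, textile bales 186.83 lead.
The ratio ordering already packs tightly: medical supplies + furniture crates + textile bales + electronics pallets, 34 m³, 7302.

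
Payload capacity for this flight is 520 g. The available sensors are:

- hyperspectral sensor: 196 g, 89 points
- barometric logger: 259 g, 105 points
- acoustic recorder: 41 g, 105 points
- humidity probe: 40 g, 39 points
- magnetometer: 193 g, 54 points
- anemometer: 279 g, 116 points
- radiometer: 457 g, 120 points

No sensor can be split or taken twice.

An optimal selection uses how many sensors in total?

3

Optimal total is 310.
One optimal bundle: hyperspectral sensor + acoustic recorder + anemometer (516 g).
Any selection reaching 310 contains exactly 3 sensors.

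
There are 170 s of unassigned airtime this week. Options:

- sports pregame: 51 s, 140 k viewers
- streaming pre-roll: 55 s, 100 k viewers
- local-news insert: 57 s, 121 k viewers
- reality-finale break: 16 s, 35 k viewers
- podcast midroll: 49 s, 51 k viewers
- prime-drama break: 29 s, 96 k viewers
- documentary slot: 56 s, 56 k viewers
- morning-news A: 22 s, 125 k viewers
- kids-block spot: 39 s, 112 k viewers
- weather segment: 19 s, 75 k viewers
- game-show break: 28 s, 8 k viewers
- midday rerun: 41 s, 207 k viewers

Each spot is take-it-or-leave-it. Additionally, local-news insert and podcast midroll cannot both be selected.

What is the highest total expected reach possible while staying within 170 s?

650

Reality-finale break + prime-drama break + morning-news A + kids-block spot + weather segment + midday rerun uses 166 of the 170 s and totals 650.
Next best is sports pregame + prime-drama break + morning-news A + weather segment + midday rerun at 643 (162 s) — short by 7.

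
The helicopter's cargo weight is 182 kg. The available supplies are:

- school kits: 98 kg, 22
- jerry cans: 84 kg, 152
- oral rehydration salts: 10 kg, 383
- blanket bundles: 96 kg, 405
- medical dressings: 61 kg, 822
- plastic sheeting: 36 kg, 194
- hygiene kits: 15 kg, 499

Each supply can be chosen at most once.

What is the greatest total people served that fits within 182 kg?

2109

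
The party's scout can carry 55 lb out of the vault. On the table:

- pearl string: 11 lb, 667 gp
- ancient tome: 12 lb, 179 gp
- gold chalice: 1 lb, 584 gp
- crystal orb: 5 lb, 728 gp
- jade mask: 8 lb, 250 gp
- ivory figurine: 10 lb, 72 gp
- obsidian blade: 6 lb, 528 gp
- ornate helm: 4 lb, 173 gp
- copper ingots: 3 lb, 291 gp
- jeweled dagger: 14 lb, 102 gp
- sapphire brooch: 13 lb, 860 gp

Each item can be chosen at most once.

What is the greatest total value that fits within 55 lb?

Best packing: pearl string + gold chalice + crystal orb + jade mask + obsidian blade + ornate helm + copper ingots + sapphire brooch — 51 lb, 4081 total.
The closest alternative, pearl string + ancient tome + gold chalice + crystal orb + obsidian blade + ornate helm + copper ingots + sapphire brooch, reaches only 4010.

4081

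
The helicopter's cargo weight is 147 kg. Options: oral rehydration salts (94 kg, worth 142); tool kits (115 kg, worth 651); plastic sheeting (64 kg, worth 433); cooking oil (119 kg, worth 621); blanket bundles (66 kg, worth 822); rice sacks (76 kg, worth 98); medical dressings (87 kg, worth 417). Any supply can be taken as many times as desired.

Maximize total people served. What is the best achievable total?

1644

By people served per kg: blanket bundles 12.45, plastic sheeting 6.77, tool kits 5.66, cooking oil 5.22 lead.
2×blanket bundles uses 132 of the 147 kg and totals 1644.
That's the maximum — no swap from here does better than 1644.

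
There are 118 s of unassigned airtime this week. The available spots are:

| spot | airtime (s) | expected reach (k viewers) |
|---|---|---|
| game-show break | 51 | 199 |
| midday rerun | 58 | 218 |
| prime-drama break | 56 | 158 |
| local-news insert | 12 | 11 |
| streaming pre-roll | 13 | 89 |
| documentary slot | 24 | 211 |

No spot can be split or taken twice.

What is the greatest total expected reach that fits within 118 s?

By expected reach per s: documentary slot 8.79, streaming pre-roll 6.85, game-show break 3.90 lead.
Greedy by ratio would take game-show break + local-news insert + streaming pre-roll + documentary slot: 100 s used, total 510.
Dropping game-show break frees 51 s; slotting in midday rerun (58 s) lifts the total to 529 at 107 s.
The closest alternative, midday rerun + streaming pre-roll + documentary slot, reaches only 518.

529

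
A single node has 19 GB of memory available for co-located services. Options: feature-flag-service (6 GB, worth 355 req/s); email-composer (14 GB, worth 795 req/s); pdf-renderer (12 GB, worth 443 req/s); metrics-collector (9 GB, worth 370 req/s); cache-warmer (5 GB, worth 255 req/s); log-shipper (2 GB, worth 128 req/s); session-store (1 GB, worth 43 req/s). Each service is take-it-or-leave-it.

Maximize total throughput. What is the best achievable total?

Filling by ratio: feature-flag-service + cache-warmer + log-shipper + session-store for 781, with 5 GB left unused.
The 9 GB tied up in feature-flag-service and log-shipper and session-store is better spent on email-composer — total rises to 1050 (19 GB).
Runner-up email-composer + log-shipper + session-store tops out at 966.

1050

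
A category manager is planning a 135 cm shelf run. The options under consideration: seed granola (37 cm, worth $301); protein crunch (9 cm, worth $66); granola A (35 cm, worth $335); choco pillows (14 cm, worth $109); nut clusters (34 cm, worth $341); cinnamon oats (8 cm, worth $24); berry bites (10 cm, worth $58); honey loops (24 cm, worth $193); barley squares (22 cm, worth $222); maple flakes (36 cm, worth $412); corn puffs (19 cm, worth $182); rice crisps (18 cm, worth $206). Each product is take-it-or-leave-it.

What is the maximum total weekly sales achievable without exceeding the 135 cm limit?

1374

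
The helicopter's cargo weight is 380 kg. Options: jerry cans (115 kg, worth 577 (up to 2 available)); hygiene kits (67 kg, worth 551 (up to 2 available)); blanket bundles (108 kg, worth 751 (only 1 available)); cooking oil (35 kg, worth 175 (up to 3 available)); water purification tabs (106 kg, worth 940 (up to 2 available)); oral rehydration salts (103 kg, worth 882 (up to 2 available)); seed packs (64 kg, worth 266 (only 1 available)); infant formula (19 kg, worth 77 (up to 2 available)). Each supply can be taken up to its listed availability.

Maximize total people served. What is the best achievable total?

3255

Ranking by ratio (people served/kg): water purification tabs 8.87, oral rehydration salts 8.56, hygiene kits 8.22.
Taking the top-ratio supplies first gives cooking oil + 2×water purification tabs + oral rehydration salts + infant formula for 3014 (369 kg).
But hygiene kits + water purification tabs + 2×oral rehydration salts fits in 379 kg and reaches 3255.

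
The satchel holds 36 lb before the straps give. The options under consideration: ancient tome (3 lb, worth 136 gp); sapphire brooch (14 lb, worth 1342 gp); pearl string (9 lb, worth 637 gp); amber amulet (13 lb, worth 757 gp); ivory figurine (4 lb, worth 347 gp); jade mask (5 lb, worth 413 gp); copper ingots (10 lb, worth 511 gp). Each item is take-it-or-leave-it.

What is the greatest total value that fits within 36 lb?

Taking ancient tome + sapphire brooch + pearl string + ivory figurine + jade mask: 35 lb used, 2875 in value.
The spare 1 lb is too small for any remaining item, and no exchange beats 2875.

2875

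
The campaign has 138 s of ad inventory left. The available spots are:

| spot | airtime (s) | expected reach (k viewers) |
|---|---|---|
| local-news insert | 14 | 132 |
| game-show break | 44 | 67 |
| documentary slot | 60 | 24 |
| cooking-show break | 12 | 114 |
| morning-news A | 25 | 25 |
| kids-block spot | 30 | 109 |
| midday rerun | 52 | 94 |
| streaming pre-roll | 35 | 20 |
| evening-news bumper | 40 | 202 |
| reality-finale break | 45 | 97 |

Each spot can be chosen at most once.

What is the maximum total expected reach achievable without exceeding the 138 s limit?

Taking local-news insert + cooking-show break + morning-news A + kids-block spot + evening-news bumper: 121 s used, 582 in expected reach.

582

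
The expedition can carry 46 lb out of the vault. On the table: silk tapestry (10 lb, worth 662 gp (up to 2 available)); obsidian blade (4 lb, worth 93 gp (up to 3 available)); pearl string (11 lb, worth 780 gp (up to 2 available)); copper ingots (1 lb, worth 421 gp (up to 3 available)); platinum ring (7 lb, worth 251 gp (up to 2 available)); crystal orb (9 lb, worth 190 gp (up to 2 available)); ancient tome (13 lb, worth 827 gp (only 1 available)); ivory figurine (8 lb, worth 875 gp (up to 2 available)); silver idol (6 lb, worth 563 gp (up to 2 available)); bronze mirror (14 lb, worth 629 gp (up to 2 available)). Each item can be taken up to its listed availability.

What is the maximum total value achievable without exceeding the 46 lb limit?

Density check — copper ingots 421.00, ivory figurine 109.38, silver idol 93.83, pearl string 70.91 are the best per lb.
Greedy by ratio would take obsidian blade + pearl string + 3×copper ingots + 2×ivory figurine + 2×silver idol: 46 lb used, total 5012.
Replace obsidian blade and silver idol with silk tapestry: the trade gains 6 net, giving 5018 at 46 lb.
Nothing else within 46 lb beats 5018.

5018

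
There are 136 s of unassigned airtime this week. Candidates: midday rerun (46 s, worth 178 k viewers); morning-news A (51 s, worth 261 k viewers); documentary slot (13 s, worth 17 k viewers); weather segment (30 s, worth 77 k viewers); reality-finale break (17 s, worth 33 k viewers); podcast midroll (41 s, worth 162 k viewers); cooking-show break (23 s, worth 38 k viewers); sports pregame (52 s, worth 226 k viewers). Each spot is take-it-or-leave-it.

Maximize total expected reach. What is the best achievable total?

564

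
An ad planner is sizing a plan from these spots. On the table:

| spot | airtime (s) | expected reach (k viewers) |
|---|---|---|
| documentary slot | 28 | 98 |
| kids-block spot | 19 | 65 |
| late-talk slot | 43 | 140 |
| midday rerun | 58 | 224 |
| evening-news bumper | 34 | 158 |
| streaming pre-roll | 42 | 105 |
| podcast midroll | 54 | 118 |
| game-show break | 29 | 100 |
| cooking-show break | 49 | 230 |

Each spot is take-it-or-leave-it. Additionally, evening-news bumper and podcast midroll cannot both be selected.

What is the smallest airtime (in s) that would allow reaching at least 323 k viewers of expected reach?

Minimise s subject to total expected reach ≥ 323.
documentary slot + cooking-show break: 328 expected reach at 77 s.
Any bundle with less than 77 s falls short of 323.

77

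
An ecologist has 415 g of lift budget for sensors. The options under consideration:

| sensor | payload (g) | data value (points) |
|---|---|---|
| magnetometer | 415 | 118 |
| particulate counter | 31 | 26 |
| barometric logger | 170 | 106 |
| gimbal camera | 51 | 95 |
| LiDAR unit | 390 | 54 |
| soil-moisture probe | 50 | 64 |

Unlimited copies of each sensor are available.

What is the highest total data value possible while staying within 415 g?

760

8×gimbal camera uses 408 of the 415 g and totals 760.
Nothing else within 415 g beats 760.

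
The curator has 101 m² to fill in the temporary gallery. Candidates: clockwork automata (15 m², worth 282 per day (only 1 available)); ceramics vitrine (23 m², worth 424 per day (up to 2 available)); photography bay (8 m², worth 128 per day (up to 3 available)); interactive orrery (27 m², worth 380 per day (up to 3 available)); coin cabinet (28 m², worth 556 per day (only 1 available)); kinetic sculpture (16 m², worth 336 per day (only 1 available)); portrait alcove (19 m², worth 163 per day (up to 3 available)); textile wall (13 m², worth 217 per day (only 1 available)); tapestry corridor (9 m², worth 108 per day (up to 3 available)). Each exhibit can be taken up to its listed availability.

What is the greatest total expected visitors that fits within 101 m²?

1868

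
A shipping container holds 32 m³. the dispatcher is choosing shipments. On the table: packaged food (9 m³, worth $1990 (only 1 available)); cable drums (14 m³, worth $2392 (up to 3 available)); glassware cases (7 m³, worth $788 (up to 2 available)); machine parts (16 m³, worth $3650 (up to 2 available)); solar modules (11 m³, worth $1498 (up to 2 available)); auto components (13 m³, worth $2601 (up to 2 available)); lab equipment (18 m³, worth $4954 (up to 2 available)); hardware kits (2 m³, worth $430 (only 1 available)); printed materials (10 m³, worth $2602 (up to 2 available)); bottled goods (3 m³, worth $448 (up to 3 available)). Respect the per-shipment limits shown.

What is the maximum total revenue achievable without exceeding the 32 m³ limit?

8004

By revenue per m³: lab equipment 275.22, printed materials 260.20, machine parts 228.12 lead.
Greedy by ratio would take lab equipment + hardware kits + printed materials: 30 m³ used, total 7986.
The 2 m³ tied up in hardware kits is better spent on bottled goods — total rises to 8004 (31 m³).
No other feasible combination exceeds 8004.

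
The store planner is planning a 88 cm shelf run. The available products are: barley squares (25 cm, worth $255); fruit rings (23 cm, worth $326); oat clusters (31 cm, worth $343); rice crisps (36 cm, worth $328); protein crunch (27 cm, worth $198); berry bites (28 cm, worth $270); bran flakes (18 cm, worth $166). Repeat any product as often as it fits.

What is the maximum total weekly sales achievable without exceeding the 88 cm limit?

By weekly sales per cm: fruit rings 14.17, oat clusters 11.06, barley squares 10.20, berry bites 9.64 lead.
Taking 3×fruit rings + bran flakes: 87 cm used, 1144 in weekly sales.

1144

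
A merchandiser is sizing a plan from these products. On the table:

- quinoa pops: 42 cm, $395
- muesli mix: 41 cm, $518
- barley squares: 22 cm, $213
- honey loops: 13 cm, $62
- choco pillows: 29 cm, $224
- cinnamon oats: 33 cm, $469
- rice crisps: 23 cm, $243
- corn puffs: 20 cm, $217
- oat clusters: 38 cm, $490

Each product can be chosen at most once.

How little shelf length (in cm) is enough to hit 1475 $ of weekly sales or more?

Look for the lowest-shelf combination reaching 1475.
muesli mix + cinnamon oats + oat clusters: 1477 weekly sales at 112 cm.
Below 112 cm the best achievable stays under 1475.

112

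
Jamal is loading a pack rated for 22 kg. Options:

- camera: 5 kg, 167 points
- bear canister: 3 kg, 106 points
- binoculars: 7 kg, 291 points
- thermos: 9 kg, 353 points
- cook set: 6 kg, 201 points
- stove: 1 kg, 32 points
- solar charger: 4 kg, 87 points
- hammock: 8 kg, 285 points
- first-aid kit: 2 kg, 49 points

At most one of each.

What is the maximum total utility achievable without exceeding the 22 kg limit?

845

Greedy by ratio would take bear canister + binoculars + thermos + stove + first-aid kit: 22 kg used, total 831.
Dropping bear canister and stove and first-aid kit frees 6 kg; slotting in cook set (6 kg) lifts the total to 845 at 22 kg.
That's the maximum — no swap from here does better than 845.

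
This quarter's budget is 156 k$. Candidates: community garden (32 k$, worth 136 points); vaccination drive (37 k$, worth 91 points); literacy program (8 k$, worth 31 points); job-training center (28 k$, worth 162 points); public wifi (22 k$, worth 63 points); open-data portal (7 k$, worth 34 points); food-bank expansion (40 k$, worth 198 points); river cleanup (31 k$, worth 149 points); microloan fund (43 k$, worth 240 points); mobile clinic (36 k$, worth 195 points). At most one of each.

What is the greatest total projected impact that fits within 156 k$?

829

The ratio ordering already packs tightly: job-training center + open-data portal + food-bank expansion + microloan fund + mobile clinic, 154 k$, 829.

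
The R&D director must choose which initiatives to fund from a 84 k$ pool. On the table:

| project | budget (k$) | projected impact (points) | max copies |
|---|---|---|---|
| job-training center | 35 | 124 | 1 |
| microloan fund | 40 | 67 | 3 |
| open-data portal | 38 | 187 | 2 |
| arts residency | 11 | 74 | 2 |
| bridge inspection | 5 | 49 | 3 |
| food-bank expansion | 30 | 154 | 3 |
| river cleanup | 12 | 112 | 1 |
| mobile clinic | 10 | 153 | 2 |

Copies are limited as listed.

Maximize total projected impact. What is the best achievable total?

744

Filling by ratio: 2×arts residency + 3×bridge inspection + river cleanup + 2×mobile clinic for 713, with 15 k$ left unused.
Replace arts residency and bridge inspection with food-bank expansion: the trade gains 31 net, giving 744 at 83 k$.
That's the maximum — no swap from here does better than 744.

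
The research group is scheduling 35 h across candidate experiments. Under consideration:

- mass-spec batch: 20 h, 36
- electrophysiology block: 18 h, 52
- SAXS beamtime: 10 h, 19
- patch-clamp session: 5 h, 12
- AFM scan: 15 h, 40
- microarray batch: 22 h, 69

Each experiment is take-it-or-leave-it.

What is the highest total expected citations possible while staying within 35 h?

By expected citations per h: microarray batch 3.14, electrophysiology block 2.89, AFM scan 2.67, patch-clamp session 2.40 lead.
Taking the top-ratio experiments first gives patch-clamp session + microarray batch for 81 (27 h).
Dropping patch-clamp session and microarray batch frees 27 h; slotting in electrophysiology block + AFM scan (33 h) lifts the total to 92 at 33 h.
Every other selection either busts 35 h or fails to beat 92.

92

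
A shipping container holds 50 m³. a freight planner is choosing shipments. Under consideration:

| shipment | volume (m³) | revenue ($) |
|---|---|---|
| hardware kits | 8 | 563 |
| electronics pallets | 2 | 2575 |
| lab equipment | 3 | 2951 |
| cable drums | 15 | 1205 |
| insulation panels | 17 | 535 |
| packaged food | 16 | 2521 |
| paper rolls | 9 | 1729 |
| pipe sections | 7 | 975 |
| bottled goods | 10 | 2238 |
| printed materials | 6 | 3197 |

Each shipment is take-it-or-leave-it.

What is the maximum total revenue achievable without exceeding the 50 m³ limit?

15211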